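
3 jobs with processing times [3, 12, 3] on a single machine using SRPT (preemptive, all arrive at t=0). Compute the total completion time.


Since all jobs arrive at t=0, SRPT equals SPT ordering.
SPT order: [3, 3, 12]
Completion times:
  Job 1: p=3, C=3
  Job 2: p=3, C=6
  Job 3: p=12, C=18
Total completion time = 3 + 6 + 18 = 27

27


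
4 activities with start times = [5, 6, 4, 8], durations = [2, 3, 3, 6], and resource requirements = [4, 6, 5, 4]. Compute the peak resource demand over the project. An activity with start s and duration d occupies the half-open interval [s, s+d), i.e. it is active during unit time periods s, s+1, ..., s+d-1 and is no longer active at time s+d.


Each activity i is active on [start_i, start_i + duration_i).
Compute total resource usage per time slot:
  t=0: active resources = [], total = 0
  t=1: active resources = [], total = 0
  t=2: active resources = [], total = 0
  t=3: active resources = [], total = 0
  t=4: active resources = [5], total = 5
  t=5: active resources = [4, 5], total = 9
  t=6: active resources = [4, 6, 5], total = 15
  t=7: active resources = [6], total = 6
  t=8: active resources = [6, 4], total = 10
  t=9: active resources = [4], total = 4
  t=10: active resources = [4], total = 4
  t=11: active resources = [4], total = 4
  t=12: active resources = [4], total = 4
  t=13: active resources = [4], total = 4
Peak resource demand = 15

15


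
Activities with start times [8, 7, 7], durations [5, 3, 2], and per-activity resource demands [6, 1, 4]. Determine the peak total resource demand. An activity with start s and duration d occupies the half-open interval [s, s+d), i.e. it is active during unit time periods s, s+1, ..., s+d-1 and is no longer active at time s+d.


Each activity i is active on [start_i, start_i + duration_i).
Compute total resource usage per time slot:
  t=0: active resources = [], total = 0
  t=1: active resources = [], total = 0
  t=2: active resources = [], total = 0
  t=3: active resources = [], total = 0
  t=4: active resources = [], total = 0
  t=5: active resources = [], total = 0
  t=6: active resources = [], total = 0
  t=7: active resources = [1, 4], total = 5
  t=8: active resources = [6, 1, 4], total = 11
  t=9: active resources = [6, 1], total = 7
  t=10: active resources = [6], total = 6
  t=11: active resources = [6], total = 6
  t=12: active resources = [6], total = 6
Peak resource demand = 11

11


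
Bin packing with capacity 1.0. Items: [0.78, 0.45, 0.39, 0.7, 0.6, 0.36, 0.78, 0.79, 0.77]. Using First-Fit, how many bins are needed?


Place items sequentially using First-Fit:
  Item 0.78 -> new Bin 1
  Item 0.45 -> new Bin 2
  Item 0.39 -> Bin 2 (now 0.84)
  Item 0.7 -> new Bin 3
  Item 0.6 -> new Bin 4
  Item 0.36 -> Bin 4 (now 0.96)
  Item 0.78 -> new Bin 5
  Item 0.79 -> new Bin 6
  Item 0.77 -> new Bin 7
Total bins used = 7

7


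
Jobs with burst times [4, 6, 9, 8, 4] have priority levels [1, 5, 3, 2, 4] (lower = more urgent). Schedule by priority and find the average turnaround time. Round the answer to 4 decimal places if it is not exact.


Sort by priority (ascending = highest first):
Order: [(1, 4), (2, 8), (3, 9), (4, 4), (5, 6)]
Completion times:
  Priority 1, burst=4, C=4
  Priority 2, burst=8, C=12
  Priority 3, burst=9, C=21
  Priority 4, burst=4, C=25
  Priority 5, burst=6, C=31
Average turnaround = 93/5 = 18.6

18.6


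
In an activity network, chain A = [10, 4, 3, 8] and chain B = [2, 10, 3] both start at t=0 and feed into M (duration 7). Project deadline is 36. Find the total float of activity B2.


Forward pass: ES(B2) = sum of predecessors on chain B = 2
EF = ES + duration = 2 + 10 = 12
Backward pass: LF(M) = deadline = 36; LS(M) = 36 - 7 = 29
LF(B2) = LS(M) - sum(successors on chain B) = 29 - 3 = 26
LS = LF - duration = 26 - 10 = 16
Total float = LS - ES = 16 - 2 = 14

14


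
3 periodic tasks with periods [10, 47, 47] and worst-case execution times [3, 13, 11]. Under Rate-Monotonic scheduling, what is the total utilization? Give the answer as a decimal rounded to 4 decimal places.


Compute individual utilizations (exact fractions):
  Task 1: C/T = 3/10 (approx. 0.3)
  Task 2: C/T = 13/47 (approx. 0.2766)
  Task 3: C/T = 11/47 (approx. 0.234)
Total utilization U = 3/10 + 13/47 + 11/47 = 381/470
Rounded to 4 decimal places: U = 0.8106
RM (Liu & Layland) bound for 3 tasks = 0.779763; compare with U = 381/470 (approx. 0.810638)
bound < U <= 1, so the RM sufficient condition is not met (inconclusive; an exact test such as response-time analysis is needed).

0.8106


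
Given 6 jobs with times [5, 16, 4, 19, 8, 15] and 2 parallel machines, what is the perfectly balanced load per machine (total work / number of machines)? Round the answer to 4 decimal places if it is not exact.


Total processing time = 5 + 16 + 4 + 19 + 8 + 15 = 67
Number of machines = 2
Ideal balanced load = 67 / 2 = 33.5

33.5


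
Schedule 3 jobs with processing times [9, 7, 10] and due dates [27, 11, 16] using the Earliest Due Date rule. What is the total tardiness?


Sort by due date (EDD order): [(7, 11), (10, 16), (9, 27)]
Compute completion times and tardiness:
  Job 1: p=7, d=11, C=7, tardiness=max(0,7-11)=0
  Job 2: p=10, d=16, C=17, tardiness=max(0,17-16)=1
  Job 3: p=9, d=27, C=26, tardiness=max(0,26-27)=0
Total tardiness = 1

1


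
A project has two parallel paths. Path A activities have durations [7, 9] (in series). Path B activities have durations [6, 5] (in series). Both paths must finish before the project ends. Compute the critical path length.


Path A total = 7 + 9 = 16
Path B total = 6 + 5 = 11
Critical path = longest path = max(16, 11) = 16

16


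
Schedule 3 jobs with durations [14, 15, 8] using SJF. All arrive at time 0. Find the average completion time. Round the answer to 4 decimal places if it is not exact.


SJF order (ascending): [8, 14, 15]
Completion times:
  Job 1: burst=8, C=8
  Job 2: burst=14, C=22
  Job 3: burst=15, C=37
Average completion = 67/3 = 22.3333

22.3333


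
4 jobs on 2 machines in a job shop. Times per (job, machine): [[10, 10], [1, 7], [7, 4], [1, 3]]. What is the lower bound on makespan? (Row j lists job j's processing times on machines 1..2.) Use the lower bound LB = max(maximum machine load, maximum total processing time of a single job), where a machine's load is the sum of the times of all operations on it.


Machine loads:
  Machine 1: 10 + 1 + 7 + 1 = 19
  Machine 2: 10 + 7 + 4 + 3 = 24
Max machine load = 24
Job totals:
  Job 1: 20
  Job 2: 8
  Job 3: 11
  Job 4: 4
Max job total = 20
Lower bound = max(24, 20) = 24

24


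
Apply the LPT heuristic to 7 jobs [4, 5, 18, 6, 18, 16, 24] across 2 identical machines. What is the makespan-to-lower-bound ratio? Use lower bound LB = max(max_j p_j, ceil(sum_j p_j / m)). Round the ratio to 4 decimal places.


LPT order: [24, 18, 18, 16, 6, 5, 4]
Machine loads after assignment: [45, 46]
LPT makespan = 46
Lower bound = max(max_job, ceil(total/2)) = max(24, 46) = 46
Ratio = 46 / 46 = 1.0

1.0


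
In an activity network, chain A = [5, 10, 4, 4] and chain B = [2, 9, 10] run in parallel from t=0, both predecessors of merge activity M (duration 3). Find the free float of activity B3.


ES(B3) = sum of predecessors on chain B = 11
EF(B3) = ES + duration = 11 + 10 = 21
Successor of B3 is M. ES(M) = max(sum(A), sum(B)) = max(23, 21) = 23
Free float = ES(successor) - EF(current) = 23 - 21 = 2

2


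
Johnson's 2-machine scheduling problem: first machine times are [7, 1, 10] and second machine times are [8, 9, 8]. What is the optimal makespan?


Apply Johnson's rule:
  Group 1 (a <= b): [(2, 1, 9), (1, 7, 8)]
  Group 2 (a > b): [(3, 10, 8)]
Optimal job order: [2, 1, 3]
Schedule:
  Job 2: M1 done at 1, M2 done at 10
  Job 1: M1 done at 8, M2 done at 18
  Job 3: M1 done at 18, M2 done at 26
Makespan = 26

26


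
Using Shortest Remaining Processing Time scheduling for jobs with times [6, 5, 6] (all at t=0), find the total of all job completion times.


Since all jobs arrive at t=0, SRPT equals SPT ordering.
SPT order: [5, 6, 6]
Completion times:
  Job 1: p=5, C=5
  Job 2: p=6, C=11
  Job 3: p=6, C=17
Total completion time = 5 + 11 + 17 = 33

33


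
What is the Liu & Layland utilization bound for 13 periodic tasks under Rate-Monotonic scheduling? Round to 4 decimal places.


Compute 2^(1/13) = 1.0547660765
Subtract 1: 1.0547660765 - 1 = 0.0547660765
Multiply by n: 13 * 0.0547660765 = 0.7119589945
Round to 4 dp: 0.7120

0.7120


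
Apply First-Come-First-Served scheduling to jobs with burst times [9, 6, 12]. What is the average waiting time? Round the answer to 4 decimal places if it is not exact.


FCFS order (as given): [9, 6, 12]
Waiting times:
  Job 1: wait = 0
  Job 2: wait = 9
  Job 3: wait = 15
Sum of waiting times = 24
Average waiting time = 24/3 = 8.0

8.0


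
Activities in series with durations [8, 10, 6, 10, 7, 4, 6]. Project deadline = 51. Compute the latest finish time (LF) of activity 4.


LF(activity 4) = deadline - sum of successor durations
Successors: activities 5 through 7 with durations [7, 4, 6]
Sum of successor durations = 17
LF = 51 - 17 = 34

34


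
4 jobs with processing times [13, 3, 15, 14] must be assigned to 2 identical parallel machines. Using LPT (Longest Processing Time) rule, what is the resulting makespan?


Sort jobs in decreasing order (LPT): [15, 14, 13, 3]
Assign each job to the least loaded machine:
  Machine 1: jobs [15, 3], load = 18
  Machine 2: jobs [14, 13], load = 27
Makespan = max load = 27

27


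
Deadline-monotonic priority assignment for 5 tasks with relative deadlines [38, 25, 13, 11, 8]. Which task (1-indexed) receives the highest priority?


Sort tasks by relative deadline (ascending):
  Task 5: deadline = 8
  Task 4: deadline = 11
  Task 3: deadline = 13
  Task 2: deadline = 25
  Task 1: deadline = 38
Priority order (highest first): [5, 4, 3, 2, 1]
Highest priority task = 5

5


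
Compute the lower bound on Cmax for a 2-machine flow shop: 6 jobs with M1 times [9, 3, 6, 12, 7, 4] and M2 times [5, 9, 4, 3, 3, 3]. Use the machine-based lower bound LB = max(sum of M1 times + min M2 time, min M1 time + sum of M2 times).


LB1 = sum(M1 times) + min(M2 times) = 41 + 3 = 44
LB2 = min(M1 times) + sum(M2 times) = 3 + 27 = 30
Lower bound = max(LB1, LB2) = max(44, 30) = 44

44


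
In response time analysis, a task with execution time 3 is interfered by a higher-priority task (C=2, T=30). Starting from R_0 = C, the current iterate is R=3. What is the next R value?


R_next = C + ceil(R_prev / T_hp) * C_hp
ceil(3 / 30) = ceil(0.1) = 1
Interference = 1 * 2 = 2
R_next = 3 + 2 = 5

5


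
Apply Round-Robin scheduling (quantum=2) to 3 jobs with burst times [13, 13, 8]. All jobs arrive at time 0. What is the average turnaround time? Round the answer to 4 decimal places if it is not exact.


Time quantum = 2
Execution trace:
  J1 runs 2 units, time = 2
  J2 runs 2 units, time = 4
  J3 runs 2 units, time = 6
  J1 runs 2 units, time = 8
  J2 runs 2 units, time = 10
  J3 runs 2 units, time = 12
  J1 runs 2 units, time = 14
  J2 runs 2 units, time = 16
  J3 runs 2 units, time = 18
  J1 runs 2 units, time = 20
  J2 runs 2 units, time = 22
  J3 runs 2 units, time = 24
  J1 runs 2 units, time = 26
  J2 runs 2 units, time = 28
  J1 runs 2 units, time = 30
  J2 runs 2 units, time = 32
  J1 runs 1 units, time = 33
  J2 runs 1 units, time = 34
Finish times: [33, 34, 24]
Average turnaround = 91/3 = 30.3333

30.3333


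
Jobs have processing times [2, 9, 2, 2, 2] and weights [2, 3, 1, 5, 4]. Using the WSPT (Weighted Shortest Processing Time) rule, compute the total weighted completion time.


Compute p/w ratios and sort ascending (WSPT): [(2, 5), (2, 4), (2, 2), (2, 1), (9, 3)]
Compute weighted completion times:
  Job (p=2,w=5): C=2, w*C=5*2=10
  Job (p=2,w=4): C=4, w*C=4*4=16
  Job (p=2,w=2): C=6, w*C=2*6=12
  Job (p=2,w=1): C=8, w*C=1*8=8
  Job (p=9,w=3): C=17, w*C=3*17=51
Total weighted completion time = 97

97


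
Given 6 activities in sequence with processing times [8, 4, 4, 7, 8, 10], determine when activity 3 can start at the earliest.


Activity 3 starts after activities 1 through 2 complete.
Predecessor durations: [8, 4]
ES = 8 + 4 = 12

12


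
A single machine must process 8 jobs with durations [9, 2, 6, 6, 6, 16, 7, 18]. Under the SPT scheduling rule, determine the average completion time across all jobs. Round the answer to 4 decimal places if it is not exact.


Sort jobs by processing time (SPT order): [2, 6, 6, 6, 7, 9, 16, 18]
Compute completion times sequentially:
  Job 1: processing = 2, completes at 2
  Job 2: processing = 6, completes at 8
  Job 3: processing = 6, completes at 14
  Job 4: processing = 6, completes at 20
  Job 5: processing = 7, completes at 27
  Job 6: processing = 9, completes at 36
  Job 7: processing = 16, completes at 52
  Job 8: processing = 18, completes at 70
Sum of completion times = 229
Average completion time = 229/8 = 28.625

28.625


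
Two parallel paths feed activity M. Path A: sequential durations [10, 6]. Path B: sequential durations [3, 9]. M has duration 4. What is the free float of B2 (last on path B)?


ES(B2) = sum of predecessors on chain B = 3
EF(B2) = ES + duration = 3 + 9 = 12
Successor of B2 is M. ES(M) = max(sum(A), sum(B)) = max(16, 12) = 16
Free float = ES(successor) - EF(current) = 16 - 12 = 4

4


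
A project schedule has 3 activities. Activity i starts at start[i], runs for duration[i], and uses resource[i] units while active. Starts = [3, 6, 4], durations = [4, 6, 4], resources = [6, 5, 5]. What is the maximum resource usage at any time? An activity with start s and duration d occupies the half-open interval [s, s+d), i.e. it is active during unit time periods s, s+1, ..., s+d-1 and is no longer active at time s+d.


Each activity i is active on [start_i, start_i + duration_i).
Compute total resource usage per time slot:
  t=0: active resources = [], total = 0
  t=1: active resources = [], total = 0
  t=2: active resources = [], total = 0
  t=3: active resources = [6], total = 6
  t=4: active resources = [6, 5], total = 11
  t=5: active resources = [6, 5], total = 11
  t=6: active resources = [6, 5, 5], total = 16
  t=7: active resources = [5, 5], total = 10
  t=8: active resources = [5], total = 5
  t=9: active resources = [5], total = 5
  t=10: active resources = [5], total = 5
  t=11: active resources = [5], total = 5
Peak resource demand = 16

16


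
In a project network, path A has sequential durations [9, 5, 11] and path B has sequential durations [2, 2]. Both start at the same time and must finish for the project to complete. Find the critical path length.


Path A total = 9 + 5 + 11 = 25
Path B total = 2 + 2 = 4
Critical path = longest path = max(25, 4) = 25

25


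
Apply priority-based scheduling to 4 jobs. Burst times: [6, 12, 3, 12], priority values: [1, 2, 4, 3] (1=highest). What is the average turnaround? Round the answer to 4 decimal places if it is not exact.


Sort by priority (ascending = highest first):
Order: [(1, 6), (2, 12), (3, 12), (4, 3)]
Completion times:
  Priority 1, burst=6, C=6
  Priority 2, burst=12, C=18
  Priority 3, burst=12, C=30
  Priority 4, burst=3, C=33
Average turnaround = 87/4 = 21.75

21.75


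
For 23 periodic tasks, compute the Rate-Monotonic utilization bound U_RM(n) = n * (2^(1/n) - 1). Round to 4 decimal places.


Compute 2^(1/23) = 1.0305955448
Subtract 1: 1.0305955448 - 1 = 0.0305955448
Multiply by n: 23 * 0.0305955448 = 0.7036975304
Round to 4 dp: 0.7037

0.7037


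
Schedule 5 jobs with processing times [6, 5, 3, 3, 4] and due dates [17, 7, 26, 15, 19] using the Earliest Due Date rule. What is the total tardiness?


Sort by due date (EDD order): [(5, 7), (3, 15), (6, 17), (4, 19), (3, 26)]
Compute completion times and tardiness:
  Job 1: p=5, d=7, C=5, tardiness=max(0,5-7)=0
  Job 2: p=3, d=15, C=8, tardiness=max(0,8-15)=0
  Job 3: p=6, d=17, C=14, tardiness=max(0,14-17)=0
  Job 4: p=4, d=19, C=18, tardiness=max(0,18-19)=0
  Job 5: p=3, d=26, C=21, tardiness=max(0,21-26)=0
Total tardiness = 0

0


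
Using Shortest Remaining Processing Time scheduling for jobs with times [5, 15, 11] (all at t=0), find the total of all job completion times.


Since all jobs arrive at t=0, SRPT equals SPT ordering.
SPT order: [5, 11, 15]
Completion times:
  Job 1: p=5, C=5
  Job 2: p=11, C=16
  Job 3: p=15, C=31
Total completion time = 5 + 16 + 31 = 52

52


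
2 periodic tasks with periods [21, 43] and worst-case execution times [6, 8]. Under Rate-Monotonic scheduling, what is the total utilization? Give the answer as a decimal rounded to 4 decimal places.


Compute individual utilizations (exact fractions):
  Task 1: C/T = 6/21 = 2/7 (approx. 0.2857)
  Task 2: C/T = 8/43 (approx. 0.186)
Total utilization U = 2/7 + 8/43 = 142/301
Rounded to 4 decimal places: U = 0.4718
RM (Liu & Layland) bound for 2 tasks = 0.828427; compare with U = 142/301 (approx. 0.471761)
U <= bound, so schedulable by RM sufficient condition.

0.4718


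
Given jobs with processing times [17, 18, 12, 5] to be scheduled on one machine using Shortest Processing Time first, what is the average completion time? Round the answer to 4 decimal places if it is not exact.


Sort jobs by processing time (SPT order): [5, 12, 17, 18]
Compute completion times sequentially:
  Job 1: processing = 5, completes at 5
  Job 2: processing = 12, completes at 17
  Job 3: processing = 17, completes at 34
  Job 4: processing = 18, completes at 52
Sum of completion times = 108
Average completion time = 108/4 = 27.0

27.0


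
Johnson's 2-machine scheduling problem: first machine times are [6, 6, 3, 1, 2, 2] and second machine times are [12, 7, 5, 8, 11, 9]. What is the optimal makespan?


Apply Johnson's rule:
  Group 1 (a <= b): [(4, 1, 8), (5, 2, 11), (6, 2, 9), (3, 3, 5), (1, 6, 12), (2, 6, 7)]
  Group 2 (a > b): []
Optimal job order: [4, 5, 6, 3, 1, 2]
Schedule:
  Job 4: M1 done at 1, M2 done at 9
  Job 5: M1 done at 3, M2 done at 20
  Job 6: M1 done at 5, M2 done at 29
  Job 3: M1 done at 8, M2 done at 34
  Job 1: M1 done at 14, M2 done at 46
  Job 2: M1 done at 20, M2 done at 53
Makespan = 53

53


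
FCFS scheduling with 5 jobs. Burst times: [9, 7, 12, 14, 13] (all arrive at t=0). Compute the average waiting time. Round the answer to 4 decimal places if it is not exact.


FCFS order (as given): [9, 7, 12, 14, 13]
Waiting times:
  Job 1: wait = 0
  Job 2: wait = 9
  Job 3: wait = 16
  Job 4: wait = 28
  Job 5: wait = 42
Sum of waiting times = 95
Average waiting time = 95/5 = 19.0

19.0


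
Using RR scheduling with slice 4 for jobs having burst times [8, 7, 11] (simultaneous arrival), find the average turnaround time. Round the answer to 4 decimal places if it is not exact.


Time quantum = 4
Execution trace:
  J1 runs 4 units, time = 4
  J2 runs 4 units, time = 8
  J3 runs 4 units, time = 12
  J1 runs 4 units, time = 16
  J2 runs 3 units, time = 19
  J3 runs 4 units, time = 23
  J3 runs 3 units, time = 26
Finish times: [16, 19, 26]
Average turnaround = 61/3 = 20.3333

20.3333


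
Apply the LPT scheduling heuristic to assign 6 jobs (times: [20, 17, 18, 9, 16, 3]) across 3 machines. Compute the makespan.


Sort jobs in decreasing order (LPT): [20, 18, 17, 16, 9, 3]
Assign each job to the least loaded machine:
  Machine 1: jobs [20, 3], load = 23
  Machine 2: jobs [18, 9], load = 27
  Machine 3: jobs [17, 16], load = 33
Makespan = max load = 33

33


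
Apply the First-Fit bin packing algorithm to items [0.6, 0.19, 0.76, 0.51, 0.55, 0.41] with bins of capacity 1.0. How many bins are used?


Place items sequentially using First-Fit:
  Item 0.6 -> new Bin 1
  Item 0.19 -> Bin 1 (now 0.79)
  Item 0.76 -> new Bin 2
  Item 0.51 -> new Bin 3
  Item 0.55 -> new Bin 4
  Item 0.41 -> Bin 3 (now 0.92)
Total bins used = 4

4


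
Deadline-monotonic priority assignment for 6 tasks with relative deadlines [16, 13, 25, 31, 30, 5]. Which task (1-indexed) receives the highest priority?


Sort tasks by relative deadline (ascending):
  Task 6: deadline = 5
  Task 2: deadline = 13
  Task 1: deadline = 16
  Task 3: deadline = 25
  Task 5: deadline = 30
  Task 4: deadline = 31
Priority order (highest first): [6, 2, 1, 3, 5, 4]
Highest priority task = 6

6


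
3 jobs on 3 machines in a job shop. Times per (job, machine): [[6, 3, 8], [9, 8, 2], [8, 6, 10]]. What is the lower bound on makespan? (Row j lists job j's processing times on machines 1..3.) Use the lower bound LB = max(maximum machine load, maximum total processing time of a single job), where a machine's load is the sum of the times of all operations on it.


Machine loads:
  Machine 1: 6 + 9 + 8 = 23
  Machine 2: 3 + 8 + 6 = 17
  Machine 3: 8 + 2 + 10 = 20
Max machine load = 23
Job totals:
  Job 1: 17
  Job 2: 19
  Job 3: 24
Max job total = 24
Lower bound = max(23, 24) = 24

24


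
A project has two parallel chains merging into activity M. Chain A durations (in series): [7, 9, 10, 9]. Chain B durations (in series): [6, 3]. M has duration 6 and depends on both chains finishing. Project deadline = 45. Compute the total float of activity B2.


Forward pass: ES(B2) = sum of predecessors on chain B = 6
EF = ES + duration = 6 + 3 = 9
Backward pass: LF(M) = deadline = 45; LS(M) = 45 - 6 = 39
LF(B2) = LS(M) - sum(successors on chain B) = 39 - 0 = 39
LS = LF - duration = 39 - 3 = 36
Total float = LS - ES = 36 - 6 = 30

30


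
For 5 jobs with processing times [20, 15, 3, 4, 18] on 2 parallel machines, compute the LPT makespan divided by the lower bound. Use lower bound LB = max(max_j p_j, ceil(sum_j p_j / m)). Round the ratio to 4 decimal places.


LPT order: [20, 18, 15, 4, 3]
Machine loads after assignment: [27, 33]
LPT makespan = 33
Lower bound = max(max_job, ceil(total/2)) = max(20, 30) = 30
Ratio = 33 / 30 = 1.1

1.1


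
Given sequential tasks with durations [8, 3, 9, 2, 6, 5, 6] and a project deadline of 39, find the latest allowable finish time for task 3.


LF(activity 3) = deadline - sum of successor durations
Successors: activities 4 through 7 with durations [2, 6, 5, 6]
Sum of successor durations = 19
LF = 39 - 19 = 20

20


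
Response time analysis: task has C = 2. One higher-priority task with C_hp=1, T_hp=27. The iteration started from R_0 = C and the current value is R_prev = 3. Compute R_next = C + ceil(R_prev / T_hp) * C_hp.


R_next = C + ceil(R_prev / T_hp) * C_hp
ceil(3 / 27) = ceil(0.1111) = 1
Interference = 1 * 1 = 1
R_next = 2 + 1 = 3
R_next = R_prev, so the iteration has converged (response time = 3).

3


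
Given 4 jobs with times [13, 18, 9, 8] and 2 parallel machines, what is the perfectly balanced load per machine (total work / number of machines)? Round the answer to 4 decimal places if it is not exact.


Total processing time = 13 + 18 + 9 + 8 = 48
Number of machines = 2
Ideal balanced load = 48 / 2 = 24.0

24.0


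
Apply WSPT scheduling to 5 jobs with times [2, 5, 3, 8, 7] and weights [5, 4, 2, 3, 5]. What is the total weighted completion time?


Compute p/w ratios and sort ascending (WSPT): [(2, 5), (5, 4), (7, 5), (3, 2), (8, 3)]
Compute weighted completion times:
  Job (p=2,w=5): C=2, w*C=5*2=10
  Job (p=5,w=4): C=7, w*C=4*7=28
  Job (p=7,w=5): C=14, w*C=5*14=70
  Job (p=3,w=2): C=17, w*C=2*17=34
  Job (p=8,w=3): C=25, w*C=3*25=75
Total weighted completion time = 217

217


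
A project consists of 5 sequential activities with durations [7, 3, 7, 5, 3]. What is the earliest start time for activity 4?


Activity 4 starts after activities 1 through 3 complete.
Predecessor durations: [7, 3, 7]
ES = 7 + 3 + 7 = 17

17


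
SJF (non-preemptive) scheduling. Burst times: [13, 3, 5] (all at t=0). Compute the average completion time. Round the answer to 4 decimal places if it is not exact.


SJF order (ascending): [3, 5, 13]
Completion times:
  Job 1: burst=3, C=3
  Job 2: burst=5, C=8
  Job 3: burst=13, C=21
Average completion = 32/3 = 10.6667

10.6667


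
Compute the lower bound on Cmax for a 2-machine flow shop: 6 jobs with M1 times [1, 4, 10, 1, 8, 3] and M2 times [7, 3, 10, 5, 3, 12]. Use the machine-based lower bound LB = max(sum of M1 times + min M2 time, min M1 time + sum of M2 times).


LB1 = sum(M1 times) + min(M2 times) = 27 + 3 = 30
LB2 = min(M1 times) + sum(M2 times) = 1 + 40 = 41
Lower bound = max(LB1, LB2) = max(30, 41) = 41

41


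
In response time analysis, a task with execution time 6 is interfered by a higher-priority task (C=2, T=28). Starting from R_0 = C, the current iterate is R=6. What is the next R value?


R_next = C + ceil(R_prev / T_hp) * C_hp
ceil(6 / 28) = ceil(0.2143) = 1
Interference = 1 * 2 = 2
R_next = 6 + 2 = 8

8


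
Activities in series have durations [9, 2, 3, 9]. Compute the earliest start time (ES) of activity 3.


Activity 3 starts after activities 1 through 2 complete.
Predecessor durations: [9, 2]
ES = 9 + 2 = 11

11


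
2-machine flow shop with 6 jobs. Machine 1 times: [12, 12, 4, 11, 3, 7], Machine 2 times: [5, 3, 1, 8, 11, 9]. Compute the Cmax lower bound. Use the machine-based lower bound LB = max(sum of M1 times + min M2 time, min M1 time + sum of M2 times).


LB1 = sum(M1 times) + min(M2 times) = 49 + 1 = 50
LB2 = min(M1 times) + sum(M2 times) = 3 + 37 = 40
Lower bound = max(LB1, LB2) = max(50, 40) = 50

50


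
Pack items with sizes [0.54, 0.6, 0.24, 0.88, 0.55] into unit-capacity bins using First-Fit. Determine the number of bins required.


Place items sequentially using First-Fit:
  Item 0.54 -> new Bin 1
  Item 0.6 -> new Bin 2
  Item 0.24 -> Bin 1 (now 0.78)
  Item 0.88 -> new Bin 3
  Item 0.55 -> new Bin 4
Total bins used = 4

4


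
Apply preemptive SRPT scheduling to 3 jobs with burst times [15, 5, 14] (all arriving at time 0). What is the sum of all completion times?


Since all jobs arrive at t=0, SRPT equals SPT ordering.
SPT order: [5, 14, 15]
Completion times:
  Job 1: p=5, C=5
  Job 2: p=14, C=19
  Job 3: p=15, C=34
Total completion time = 5 + 19 + 34 = 58

58


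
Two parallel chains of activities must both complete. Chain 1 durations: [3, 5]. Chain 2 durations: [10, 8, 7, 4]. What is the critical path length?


Path A total = 3 + 5 = 8
Path B total = 10 + 8 + 7 + 4 = 29
Critical path = longest path = max(8, 29) = 29

29


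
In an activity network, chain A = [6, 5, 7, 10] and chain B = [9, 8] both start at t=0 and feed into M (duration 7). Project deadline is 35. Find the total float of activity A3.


Forward pass: ES(A3) = sum of predecessors on chain A = 11
EF = ES + duration = 11 + 7 = 18
Backward pass: LF(M) = deadline = 35; LS(M) = 35 - 7 = 28
LF(A3) = LS(M) - sum(successors on chain A) = 28 - 10 = 18
LS = LF - duration = 18 - 7 = 11
Total float = LS - ES = 11 - 11 = 0

0


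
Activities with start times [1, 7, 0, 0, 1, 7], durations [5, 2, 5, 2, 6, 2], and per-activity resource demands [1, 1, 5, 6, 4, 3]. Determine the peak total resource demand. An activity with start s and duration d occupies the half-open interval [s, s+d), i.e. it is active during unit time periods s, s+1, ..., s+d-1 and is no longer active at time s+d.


Each activity i is active on [start_i, start_i + duration_i).
Compute total resource usage per time slot:
  t=0: active resources = [5, 6], total = 11
  t=1: active resources = [1, 5, 6, 4], total = 16
  t=2: active resources = [1, 5, 4], total = 10
  t=3: active resources = [1, 5, 4], total = 10
  t=4: active resources = [1, 5, 4], total = 10
  t=5: active resources = [1, 4], total = 5
  t=6: active resources = [4], total = 4
  t=7: active resources = [1, 3], total = 4
  t=8: active resources = [1, 3], total = 4
Peak resource demand = 16

16


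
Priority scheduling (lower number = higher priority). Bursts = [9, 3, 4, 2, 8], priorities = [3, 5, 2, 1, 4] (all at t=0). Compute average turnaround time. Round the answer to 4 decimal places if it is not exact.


Sort by priority (ascending = highest first):
Order: [(1, 2), (2, 4), (3, 9), (4, 8), (5, 3)]
Completion times:
  Priority 1, burst=2, C=2
  Priority 2, burst=4, C=6
  Priority 3, burst=9, C=15
  Priority 4, burst=8, C=23
  Priority 5, burst=3, C=26
Average turnaround = 72/5 = 14.4

14.4


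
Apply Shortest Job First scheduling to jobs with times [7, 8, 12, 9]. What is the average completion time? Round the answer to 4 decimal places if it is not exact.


SJF order (ascending): [7, 8, 9, 12]
Completion times:
  Job 1: burst=7, C=7
  Job 2: burst=8, C=15
  Job 3: burst=9, C=24
  Job 4: burst=12, C=36
Average completion = 82/4 = 20.5

20.5


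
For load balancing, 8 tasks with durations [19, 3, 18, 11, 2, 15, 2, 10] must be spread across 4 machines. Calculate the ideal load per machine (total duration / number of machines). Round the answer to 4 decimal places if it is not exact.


Total processing time = 19 + 3 + 18 + 11 + 2 + 15 + 2 + 10 = 80
Number of machines = 4
Ideal balanced load = 80 / 4 = 20.0

20.0


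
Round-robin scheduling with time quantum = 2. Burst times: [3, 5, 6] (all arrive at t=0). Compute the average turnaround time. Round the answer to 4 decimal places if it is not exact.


Time quantum = 2
Execution trace:
  J1 runs 2 units, time = 2
  J2 runs 2 units, time = 4
  J3 runs 2 units, time = 6
  J1 runs 1 units, time = 7
  J2 runs 2 units, time = 9
  J3 runs 2 units, time = 11
  J2 runs 1 units, time = 12
  J3 runs 2 units, time = 14
Finish times: [7, 12, 14]
Average turnaround = 33/3 = 11.0

11.0


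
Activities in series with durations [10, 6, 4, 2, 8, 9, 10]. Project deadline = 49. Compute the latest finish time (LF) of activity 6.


LF(activity 6) = deadline - sum of successor durations
Successors: activities 7 through 7 with durations [10]
Sum of successor durations = 10
LF = 49 - 10 = 39

39


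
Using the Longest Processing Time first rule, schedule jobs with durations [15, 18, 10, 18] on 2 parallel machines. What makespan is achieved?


Sort jobs in decreasing order (LPT): [18, 18, 15, 10]
Assign each job to the least loaded machine:
  Machine 1: jobs [18, 15], load = 33
  Machine 2: jobs [18, 10], load = 28
Makespan = max load = 33

33


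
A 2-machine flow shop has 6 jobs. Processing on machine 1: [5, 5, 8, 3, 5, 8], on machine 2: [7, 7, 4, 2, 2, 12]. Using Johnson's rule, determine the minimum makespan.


Apply Johnson's rule:
  Group 1 (a <= b): [(1, 5, 7), (2, 5, 7), (6, 8, 12)]
  Group 2 (a > b): [(3, 8, 4), (4, 3, 2), (5, 5, 2)]
Optimal job order: [1, 2, 6, 3, 4, 5]
Schedule:
  Job 1: M1 done at 5, M2 done at 12
  Job 2: M1 done at 10, M2 done at 19
  Job 6: M1 done at 18, M2 done at 31
  Job 3: M1 done at 26, M2 done at 35
  Job 4: M1 done at 29, M2 done at 37
  Job 5: M1 done at 34, M2 done at 39
Makespan = 39

39


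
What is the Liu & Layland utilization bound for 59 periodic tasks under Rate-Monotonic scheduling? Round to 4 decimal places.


Compute 2^(1/59) = 1.0118175391
Subtract 1: 1.0118175391 - 1 = 0.0118175391
Multiply by n: 59 * 0.0118175391 = 0.6972348069
Round to 4 dp: 0.6972

0.6972


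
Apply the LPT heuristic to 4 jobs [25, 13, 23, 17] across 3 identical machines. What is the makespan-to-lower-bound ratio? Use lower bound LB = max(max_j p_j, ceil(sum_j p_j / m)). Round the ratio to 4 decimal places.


LPT order: [25, 23, 17, 13]
Machine loads after assignment: [25, 23, 30]
LPT makespan = 30
Lower bound = max(max_job, ceil(total/3)) = max(25, 26) = 26
Ratio = 30 / 26 = 1.1538

1.1538


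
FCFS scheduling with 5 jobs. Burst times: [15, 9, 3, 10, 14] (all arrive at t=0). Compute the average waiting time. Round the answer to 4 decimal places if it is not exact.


FCFS order (as given): [15, 9, 3, 10, 14]
Waiting times:
  Job 1: wait = 0
  Job 2: wait = 15
  Job 3: wait = 24
  Job 4: wait = 27
  Job 5: wait = 37
Sum of waiting times = 103
Average waiting time = 103/5 = 20.6

20.6


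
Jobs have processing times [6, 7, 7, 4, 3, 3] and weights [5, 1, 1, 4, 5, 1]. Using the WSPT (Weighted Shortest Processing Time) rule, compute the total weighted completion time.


Compute p/w ratios and sort ascending (WSPT): [(3, 5), (4, 4), (6, 5), (3, 1), (7, 1), (7, 1)]
Compute weighted completion times:
  Job (p=3,w=5): C=3, w*C=5*3=15
  Job (p=4,w=4): C=7, w*C=4*7=28
  Job (p=6,w=5): C=13, w*C=5*13=65
  Job (p=3,w=1): C=16, w*C=1*16=16
  Job (p=7,w=1): C=23, w*C=1*23=23
  Job (p=7,w=1): C=30, w*C=1*30=30
Total weighted completion time = 177

177


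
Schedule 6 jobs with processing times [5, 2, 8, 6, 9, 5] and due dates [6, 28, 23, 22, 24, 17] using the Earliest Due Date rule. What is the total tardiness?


Sort by due date (EDD order): [(5, 6), (5, 17), (6, 22), (8, 23), (9, 24), (2, 28)]
Compute completion times and tardiness:
  Job 1: p=5, d=6, C=5, tardiness=max(0,5-6)=0
  Job 2: p=5, d=17, C=10, tardiness=max(0,10-17)=0
  Job 3: p=6, d=22, C=16, tardiness=max(0,16-22)=0
  Job 4: p=8, d=23, C=24, tardiness=max(0,24-23)=1
  Job 5: p=9, d=24, C=33, tardiness=max(0,33-24)=9
  Job 6: p=2, d=28, C=35, tardiness=max(0,35-28)=7
Total tardiness = 17

17


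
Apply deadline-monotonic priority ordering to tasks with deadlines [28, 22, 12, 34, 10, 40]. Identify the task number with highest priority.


Sort tasks by relative deadline (ascending):
  Task 5: deadline = 10
  Task 3: deadline = 12
  Task 2: deadline = 22
  Task 1: deadline = 28
  Task 4: deadline = 34
  Task 6: deadline = 40
Priority order (highest first): [5, 3, 2, 1, 4, 6]
Highest priority task = 5

5


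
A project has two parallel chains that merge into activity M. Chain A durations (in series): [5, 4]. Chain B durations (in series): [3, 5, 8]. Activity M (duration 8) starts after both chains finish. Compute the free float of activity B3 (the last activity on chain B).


ES(B3) = sum of predecessors on chain B = 8
EF(B3) = ES + duration = 8 + 8 = 16
Successor of B3 is M. ES(M) = max(sum(A), sum(B)) = max(9, 16) = 16
Free float = ES(successor) - EF(current) = 16 - 16 = 0

0


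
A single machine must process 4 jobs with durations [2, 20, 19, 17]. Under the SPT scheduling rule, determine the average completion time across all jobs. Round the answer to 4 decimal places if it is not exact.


Sort jobs by processing time (SPT order): [2, 17, 19, 20]
Compute completion times sequentially:
  Job 1: processing = 2, completes at 2
  Job 2: processing = 17, completes at 19
  Job 3: processing = 19, completes at 38
  Job 4: processing = 20, completes at 58
Sum of completion times = 117
Average completion time = 117/4 = 29.25

29.25


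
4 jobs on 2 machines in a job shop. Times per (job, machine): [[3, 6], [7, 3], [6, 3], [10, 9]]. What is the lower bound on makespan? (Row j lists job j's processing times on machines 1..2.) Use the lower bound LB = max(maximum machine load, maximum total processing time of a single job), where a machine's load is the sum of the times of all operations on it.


Machine loads:
  Machine 1: 3 + 7 + 6 + 10 = 26
  Machine 2: 6 + 3 + 3 + 9 = 21
Max machine load = 26
Job totals:
  Job 1: 9
  Job 2: 10
  Job 3: 9
  Job 4: 19
Max job total = 19
Lower bound = max(26, 19) = 26

26


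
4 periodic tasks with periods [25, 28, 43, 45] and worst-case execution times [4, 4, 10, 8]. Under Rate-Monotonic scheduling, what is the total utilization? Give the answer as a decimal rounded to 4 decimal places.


Compute individual utilizations (exact fractions):
  Task 1: C/T = 4/25 (approx. 0.16)
  Task 2: C/T = 4/28 = 1/7 (approx. 0.1429)
  Task 3: C/T = 10/43 (approx. 0.2326)
  Task 4: C/T = 8/45 (approx. 0.1778)
Total utilization U = 4/25 + 1/7 + 10/43 + 8/45 = 48301/67725
Rounded to 4 decimal places: U = 0.7132
RM (Liu & Layland) bound for 4 tasks = 0.756828; compare with U = 48301/67725 (approx. 0.713193)
U <= bound, so schedulable by RM sufficient condition.

0.7132


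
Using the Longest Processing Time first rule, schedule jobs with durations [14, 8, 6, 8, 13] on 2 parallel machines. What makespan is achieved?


Sort jobs in decreasing order (LPT): [14, 13, 8, 8, 6]
Assign each job to the least loaded machine:
  Machine 1: jobs [14, 8], load = 22
  Machine 2: jobs [13, 8, 6], load = 27
Makespan = max load = 27

27


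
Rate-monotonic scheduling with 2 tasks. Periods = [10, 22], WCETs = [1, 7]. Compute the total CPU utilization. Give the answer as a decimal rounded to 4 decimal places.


Compute individual utilizations (exact fractions):
  Task 1: C/T = 1/10 (approx. 0.1)
  Task 2: C/T = 7/22 (approx. 0.3182)
Total utilization U = 1/10 + 7/22 = 23/55
Rounded to 4 decimal places: U = 0.4182
RM (Liu & Layland) bound for 2 tasks = 0.828427; compare with U = 23/55 (approx. 0.418182)
U <= bound, so schedulable by RM sufficient condition.

0.4182


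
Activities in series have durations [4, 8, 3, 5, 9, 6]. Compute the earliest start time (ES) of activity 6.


Activity 6 starts after activities 1 through 5 complete.
Predecessor durations: [4, 8, 3, 5, 9]
ES = 4 + 8 + 3 + 5 + 9 = 29

29


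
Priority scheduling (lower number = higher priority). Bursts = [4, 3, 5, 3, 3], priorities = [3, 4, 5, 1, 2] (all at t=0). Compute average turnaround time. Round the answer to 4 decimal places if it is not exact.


Sort by priority (ascending = highest first):
Order: [(1, 3), (2, 3), (3, 4), (4, 3), (5, 5)]
Completion times:
  Priority 1, burst=3, C=3
  Priority 2, burst=3, C=6
  Priority 3, burst=4, C=10
  Priority 4, burst=3, C=13
  Priority 5, burst=5, C=18
Average turnaround = 50/5 = 10.0

10.0


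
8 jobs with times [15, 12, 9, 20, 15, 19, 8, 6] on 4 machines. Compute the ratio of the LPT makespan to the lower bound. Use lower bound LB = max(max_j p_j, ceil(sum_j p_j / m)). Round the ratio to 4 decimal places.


LPT order: [20, 19, 15, 15, 12, 9, 8, 6]
Machine loads after assignment: [26, 27, 27, 24]
LPT makespan = 27
Lower bound = max(max_job, ceil(total/4)) = max(20, 26) = 26
Ratio = 27 / 26 = 1.0385

1.0385


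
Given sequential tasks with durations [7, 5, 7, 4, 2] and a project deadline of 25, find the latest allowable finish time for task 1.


LF(activity 1) = deadline - sum of successor durations
Successors: activities 2 through 5 with durations [5, 7, 4, 2]
Sum of successor durations = 18
LF = 25 - 18 = 7

7


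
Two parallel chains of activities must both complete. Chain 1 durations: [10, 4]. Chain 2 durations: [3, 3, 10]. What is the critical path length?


Path A total = 10 + 4 = 14
Path B total = 3 + 3 + 10 = 16
Critical path = longest path = max(14, 16) = 16

16


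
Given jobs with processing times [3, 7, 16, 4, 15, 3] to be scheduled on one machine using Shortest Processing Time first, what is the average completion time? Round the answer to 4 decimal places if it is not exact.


Sort jobs by processing time (SPT order): [3, 3, 4, 7, 15, 16]
Compute completion times sequentially:
  Job 1: processing = 3, completes at 3
  Job 2: processing = 3, completes at 6
  Job 3: processing = 4, completes at 10
  Job 4: processing = 7, completes at 17
  Job 5: processing = 15, completes at 32
  Job 6: processing = 16, completes at 48
Sum of completion times = 116
Average completion time = 116/6 = 19.3333

19.3333


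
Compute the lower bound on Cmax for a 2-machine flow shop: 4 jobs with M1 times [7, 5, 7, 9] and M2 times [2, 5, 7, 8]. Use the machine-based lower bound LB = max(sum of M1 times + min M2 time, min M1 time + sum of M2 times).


LB1 = sum(M1 times) + min(M2 times) = 28 + 2 = 30
LB2 = min(M1 times) + sum(M2 times) = 5 + 22 = 27
Lower bound = max(LB1, LB2) = max(30, 27) = 30

30


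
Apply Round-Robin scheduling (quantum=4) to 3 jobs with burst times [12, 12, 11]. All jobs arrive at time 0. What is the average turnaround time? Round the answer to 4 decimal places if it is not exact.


Time quantum = 4
Execution trace:
  J1 runs 4 units, time = 4
  J2 runs 4 units, time = 8
  J3 runs 4 units, time = 12
  J1 runs 4 units, time = 16
  J2 runs 4 units, time = 20
  J3 runs 4 units, time = 24
  J1 runs 4 units, time = 28
  J2 runs 4 units, time = 32
  J3 runs 3 units, time = 35
Finish times: [28, 32, 35]
Average turnaround = 95/3 = 31.6667

31.6667


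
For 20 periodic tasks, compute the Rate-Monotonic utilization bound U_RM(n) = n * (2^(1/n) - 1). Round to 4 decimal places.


Compute 2^(1/20) = 1.0352649238
Subtract 1: 1.0352649238 - 1 = 0.0352649238
Multiply by n: 20 * 0.0352649238 = 0.7052984760
Round to 4 dp: 0.7053

0.7053
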